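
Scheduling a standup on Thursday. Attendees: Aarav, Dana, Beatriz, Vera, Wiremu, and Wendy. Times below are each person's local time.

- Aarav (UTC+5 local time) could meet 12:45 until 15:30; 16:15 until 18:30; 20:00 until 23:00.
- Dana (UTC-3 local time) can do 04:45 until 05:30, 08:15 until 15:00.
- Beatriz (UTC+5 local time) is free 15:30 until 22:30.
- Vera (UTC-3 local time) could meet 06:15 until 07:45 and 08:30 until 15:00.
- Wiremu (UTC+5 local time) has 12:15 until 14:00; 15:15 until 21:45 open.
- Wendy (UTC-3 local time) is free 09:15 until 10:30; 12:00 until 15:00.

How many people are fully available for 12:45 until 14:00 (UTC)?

4

Aarav in UTC: 07:45-10:30, 11:15-13:30, 15:00-18:00 (subtract 5h to convert from UTC+5).
Dana in UTC: 07:45-08:30, 11:15-18:00 (add 3h to convert from UTC-3).
Beatriz in UTC: 10:30-17:30 (subtract 5h to convert from UTC+5).
Vera in UTC: 09:15-10:45, 11:30-18:00 (add 3h to convert from UTC-3).
Wiremu in UTC: 07:15-09:00, 10:15-16:45 (subtract 5h to convert from UTC+5).
Wendy in UTC: 12:15-13:30, 15:00-18:00 (add 3h to convert from UTC-3).
Dana, Beatriz, Vera, and Wiremu can make the full 12:45-14:00 slot — that's 4.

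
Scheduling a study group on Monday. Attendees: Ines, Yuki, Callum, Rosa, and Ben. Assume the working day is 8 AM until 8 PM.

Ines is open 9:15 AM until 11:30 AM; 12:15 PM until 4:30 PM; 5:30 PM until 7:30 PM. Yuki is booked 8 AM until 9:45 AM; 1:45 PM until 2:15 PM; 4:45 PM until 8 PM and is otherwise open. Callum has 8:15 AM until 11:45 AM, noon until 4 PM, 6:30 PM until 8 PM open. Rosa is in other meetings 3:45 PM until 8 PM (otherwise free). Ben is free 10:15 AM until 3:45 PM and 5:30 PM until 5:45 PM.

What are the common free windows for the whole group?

Ines free: 09:15-11:30, 12:15-16:30, 17:30-19:30.
Yuki free: 09:45-13:45, 14:15-16:45 (invert busy blocks within the working day).
Callum free: 08:15-11:45, 12:00-16:00, 18:30-20:00.
Rosa free: 08:00-15:45 (invert busy blocks within the working day).
Ben free: 10:15-15:45, 17:30-17:45.
Ines ∩ Yuki: 09:45-11:30, 12:15-13:45, 14:15-16:30.
Ines ∩ Yuki ∩ Callum: 09:45-11:30, 12:15-13:45, 14:15-16:00.
Ines ∩ Yuki ∩ Callum ∩ Rosa: 09:45-11:30, 12:15-13:45, 14:15-15:45.
Ines ∩ Yuki ∩ Callum ∩ Rosa ∩ Ben: 10:15-11:30, 12:15-13:45, 14:15-15:45.

10:15-11:30, 12:15-13:45, 14:15-15:45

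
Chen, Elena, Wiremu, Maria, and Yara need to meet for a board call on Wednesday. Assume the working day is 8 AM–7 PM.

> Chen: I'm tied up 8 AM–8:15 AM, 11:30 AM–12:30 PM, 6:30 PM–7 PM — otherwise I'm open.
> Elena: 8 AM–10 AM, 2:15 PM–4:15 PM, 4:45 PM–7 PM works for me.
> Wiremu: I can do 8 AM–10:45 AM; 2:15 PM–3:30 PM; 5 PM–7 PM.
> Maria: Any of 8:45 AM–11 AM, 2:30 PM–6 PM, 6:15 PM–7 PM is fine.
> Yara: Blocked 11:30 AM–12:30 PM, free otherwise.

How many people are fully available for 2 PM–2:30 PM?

Chen free: 08:15-11:30, 12:30-18:30 (invert busy blocks within the working day).
Elena free: 08:00-10:00, 14:15-16:15, 16:45-19:00.
Wiremu free: 08:00-10:45, 14:15-15:30, 17:00-19:00.
Maria free: 08:45-11:00, 14:30-18:00, 18:15-19:00.
Yara free: 08:00-11:30, 12:30-19:00 (invert busy blocks within the working day).
Chen and Yara can make the full 14:00-14:30 slot — that's 2.

2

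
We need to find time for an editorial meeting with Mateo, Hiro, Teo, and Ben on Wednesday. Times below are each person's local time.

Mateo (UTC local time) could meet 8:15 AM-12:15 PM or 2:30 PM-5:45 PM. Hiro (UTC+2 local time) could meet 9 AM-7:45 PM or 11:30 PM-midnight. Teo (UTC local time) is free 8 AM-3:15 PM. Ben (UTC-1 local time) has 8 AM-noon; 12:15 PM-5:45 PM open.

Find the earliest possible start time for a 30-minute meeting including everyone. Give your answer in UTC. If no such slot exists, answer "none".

Mateo in UTC: 08:15-12:15, 14:30-17:45.
Hiro in UTC: 07:00-17:45, 21:30-22:00 (subtract 2h to convert from UTC+2).
Teo in UTC: 08:00-15:15.
Ben in UTC: 09:00-13:00, 13:15-18:45 (add 1h to convert from UTC-1).
Mateo ∩ Hiro: 08:15-12:15, 14:30-17:45.
Mateo ∩ Hiro ∩ Teo: 08:15-12:15, 14:30-15:15.
Mateo ∩ Hiro ∩ Teo ∩ Ben: 09:00-12:15, 14:30-15:15.
The first common window of at least 30 minutes is 09:00-12:15, so the earliest start is 09:00.

09:00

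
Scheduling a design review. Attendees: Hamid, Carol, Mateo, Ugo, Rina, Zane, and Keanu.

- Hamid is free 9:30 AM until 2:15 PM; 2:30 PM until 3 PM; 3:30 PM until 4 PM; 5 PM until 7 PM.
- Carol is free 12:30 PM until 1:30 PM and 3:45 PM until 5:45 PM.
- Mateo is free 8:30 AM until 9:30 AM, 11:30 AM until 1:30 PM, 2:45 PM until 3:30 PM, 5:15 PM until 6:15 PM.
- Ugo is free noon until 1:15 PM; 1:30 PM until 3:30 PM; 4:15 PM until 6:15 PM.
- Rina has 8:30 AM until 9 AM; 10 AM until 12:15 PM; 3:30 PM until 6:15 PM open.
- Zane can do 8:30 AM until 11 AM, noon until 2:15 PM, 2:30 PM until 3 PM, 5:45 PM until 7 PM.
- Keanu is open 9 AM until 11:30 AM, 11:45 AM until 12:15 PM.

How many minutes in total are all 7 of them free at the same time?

Hamid ∩ Carol: 12:30-13:30, 15:45-16:00, 17:00-17:45.
Hamid ∩ Carol ∩ Mateo: 12:30-13:30, 17:15-17:45.
Hamid ∩ Carol ∩ Mateo ∩ Ugo: 12:30-13:15, 17:15-17:45.
Hamid ∩ Carol ∩ Mateo ∩ Ugo ∩ Rina: 17:15-17:45.
Hamid ∩ Carol ∩ Mateo ∩ Ugo ∩ Rina ∩ Zane: ∅.
Hamid ∩ Carol ∩ Mateo ∩ Ugo ∩ Rina ∩ Zane ∩ Keanu: ∅.
There is no time when everyone is free.
There is no common window, so the total is 0 minutes.

0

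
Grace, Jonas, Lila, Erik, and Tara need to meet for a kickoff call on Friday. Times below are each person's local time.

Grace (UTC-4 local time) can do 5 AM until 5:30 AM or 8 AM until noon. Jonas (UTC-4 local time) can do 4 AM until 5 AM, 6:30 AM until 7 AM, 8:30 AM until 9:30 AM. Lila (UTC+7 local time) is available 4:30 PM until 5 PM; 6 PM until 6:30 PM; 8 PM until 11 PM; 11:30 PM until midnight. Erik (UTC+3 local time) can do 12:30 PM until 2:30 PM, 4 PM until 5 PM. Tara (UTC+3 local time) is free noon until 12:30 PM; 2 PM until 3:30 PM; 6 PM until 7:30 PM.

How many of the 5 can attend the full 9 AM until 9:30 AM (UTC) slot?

Grace in UTC: 09:00-09:30, 12:00-16:00 (add 4h to convert from UTC-4).
Jonas in UTC: 08:00-09:00, 10:30-11:00, 12:30-13:30 (add 4h to convert from UTC-4).
Lila in UTC: 09:30-10:00, 11:00-11:30, 13:00-16:00, 16:30-17:00 (subtract 7h to convert from UTC+7).
Erik in UTC: 09:30-11:30, 13:00-14:00 (subtract 3h to convert from UTC+3).
Tara in UTC: 09:00-09:30, 11:00-12:30, 15:00-16:30 (subtract 3h to convert from UTC+3).
Grace and Tara can make the full 09:00-09:30 slot — that's 2.

2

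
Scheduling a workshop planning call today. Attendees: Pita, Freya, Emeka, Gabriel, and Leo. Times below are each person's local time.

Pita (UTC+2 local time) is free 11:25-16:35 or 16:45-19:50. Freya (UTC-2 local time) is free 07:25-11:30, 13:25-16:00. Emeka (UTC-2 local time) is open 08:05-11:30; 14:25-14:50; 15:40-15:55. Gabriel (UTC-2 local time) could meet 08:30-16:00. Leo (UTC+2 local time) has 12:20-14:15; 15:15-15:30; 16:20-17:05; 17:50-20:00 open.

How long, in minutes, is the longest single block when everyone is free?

105

Pita in UTC: 09:25-14:35, 14:45-17:50 (subtract 2h to convert from UTC+2).
Freya in UTC: 09:25-13:30, 15:25-18:00 (add 2h to convert from UTC-2).
Emeka in UTC: 10:05-13:30, 16:25-16:50, 17:40-17:55 (add 2h to convert from UTC-2).
Gabriel in UTC: 10:30-18:00 (add 2h to convert from UTC-2).
Leo in UTC: 10:20-12:15, 13:15-13:30, 14:20-15:05, 15:50-18:00 (subtract 2h to convert from UTC+2).
Pita ∩ Freya: 09:25-13:30, 15:25-17:50.
Pita ∩ Freya ∩ Emeka: 10:05-13:30, 16:25-16:50, 17:40-17:50.
Pita ∩ Freya ∩ Emeka ∩ Gabriel: 10:30-13:30, 16:25-16:50, 17:40-17:50.
Pita ∩ Freya ∩ Emeka ∩ Gabriel ∩ Leo: 10:30-12:15, 13:15-13:30, 16:25-16:50, 17:40-17:50.
The longest is 10:30-12:15 at 105 minutes.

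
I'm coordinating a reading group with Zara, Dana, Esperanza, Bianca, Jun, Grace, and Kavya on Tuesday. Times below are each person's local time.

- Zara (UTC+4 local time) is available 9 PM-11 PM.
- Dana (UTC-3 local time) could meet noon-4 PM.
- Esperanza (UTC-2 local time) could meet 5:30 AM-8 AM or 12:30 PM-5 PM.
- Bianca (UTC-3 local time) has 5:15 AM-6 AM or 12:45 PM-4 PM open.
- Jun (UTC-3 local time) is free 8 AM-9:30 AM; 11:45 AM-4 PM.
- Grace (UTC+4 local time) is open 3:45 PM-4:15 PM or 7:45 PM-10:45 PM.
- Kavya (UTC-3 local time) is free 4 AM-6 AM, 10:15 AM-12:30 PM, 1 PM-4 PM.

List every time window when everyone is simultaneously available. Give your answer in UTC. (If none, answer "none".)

17:00-18:45

Zara in UTC: 17:00-19:00 (subtract 4h to convert from UTC+4).
Dana in UTC: 15:00-19:00 (add 3h to convert from UTC-3).
Esperanza in UTC: 07:30-10:00, 14:30-19:00 (add 2h to convert from UTC-2).
Bianca in UTC: 08:15-09:00, 15:45-19:00 (add 3h to convert from UTC-3).
Jun in UTC: 11:00-12:30, 14:45-19:00 (add 3h to convert from UTC-3).
Grace in UTC: 11:45-12:15, 15:45-18:45 (subtract 4h to convert from UTC+4).
Kavya in UTC: 07:00-09:00, 13:15-15:30, 16:00-19:00 (add 3h to convert from UTC-3).
Zara ∩ Dana: 17:00-19:00.
Zara ∩ Dana ∩ Esperanza: 17:00-19:00.
Zara ∩ Dana ∩ Esperanza ∩ Bianca: 17:00-19:00.
Zara ∩ Dana ∩ Esperanza ∩ Bianca ∩ Jun: 17:00-19:00.
Zara ∩ Dana ∩ Esperanza ∩ Bianca ∩ Jun ∩ Grace: 17:00-18:45.
Zara ∩ Dana ∩ Esperanza ∩ Bianca ∩ Jun ∩ Grace ∩ Kavya: 17:00-18:45.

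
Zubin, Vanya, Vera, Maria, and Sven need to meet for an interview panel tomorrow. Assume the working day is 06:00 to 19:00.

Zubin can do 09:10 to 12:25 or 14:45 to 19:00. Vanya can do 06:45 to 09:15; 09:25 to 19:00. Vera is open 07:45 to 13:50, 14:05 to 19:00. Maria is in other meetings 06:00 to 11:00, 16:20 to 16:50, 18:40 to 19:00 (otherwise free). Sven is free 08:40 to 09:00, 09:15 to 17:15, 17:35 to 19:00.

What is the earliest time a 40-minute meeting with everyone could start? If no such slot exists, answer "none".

Zubin free: 09:10-12:25, 14:45-19:00.
Vanya free: 06:45-09:15, 09:25-19:00.
Vera free: 07:45-13:50, 14:05-19:00.
Maria free: 11:00-16:20, 16:50-18:40 (invert busy blocks within the working day).
Sven free: 08:40-09:00, 09:15-17:15, 17:35-19:00.
Zubin ∩ Vanya: 09:10-09:15, 09:25-12:25, 14:45-19:00.
Zubin ∩ Vanya ∩ Vera: 09:10-09:15, 09:25-12:25, 14:45-19:00.
Zubin ∩ Vanya ∩ Vera ∩ Maria: 11:00-12:25, 14:45-16:20, 16:50-18:40.
Zubin ∩ Vanya ∩ Vera ∩ Maria ∩ Sven: 11:00-12:25, 14:45-16:20, 16:50-17:15, 17:35-18:40.
The first common window of at least 40 minutes is 11:00-12:25, so the earliest start is 11:00.

11:00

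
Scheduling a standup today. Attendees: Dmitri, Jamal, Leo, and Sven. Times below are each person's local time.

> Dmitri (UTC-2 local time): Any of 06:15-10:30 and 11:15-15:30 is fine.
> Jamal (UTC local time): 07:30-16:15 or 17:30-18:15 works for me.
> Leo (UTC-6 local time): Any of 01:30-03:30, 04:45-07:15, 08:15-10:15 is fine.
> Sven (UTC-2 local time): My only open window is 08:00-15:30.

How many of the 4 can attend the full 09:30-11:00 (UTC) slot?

2

Dmitri in UTC: 08:15-12:30, 13:15-17:30 (add 2h to convert from UTC-2).
Jamal in UTC: 07:30-16:15, 17:30-18:15.
Leo in UTC: 07:30-09:30, 10:45-13:15, 14:15-16:15 (add 6h to convert from UTC-6).
Sven in UTC: 10:00-17:30 (add 2h to convert from UTC-2).
Dmitri and Jamal can make the full 09:30-11:00 slot — that's 2.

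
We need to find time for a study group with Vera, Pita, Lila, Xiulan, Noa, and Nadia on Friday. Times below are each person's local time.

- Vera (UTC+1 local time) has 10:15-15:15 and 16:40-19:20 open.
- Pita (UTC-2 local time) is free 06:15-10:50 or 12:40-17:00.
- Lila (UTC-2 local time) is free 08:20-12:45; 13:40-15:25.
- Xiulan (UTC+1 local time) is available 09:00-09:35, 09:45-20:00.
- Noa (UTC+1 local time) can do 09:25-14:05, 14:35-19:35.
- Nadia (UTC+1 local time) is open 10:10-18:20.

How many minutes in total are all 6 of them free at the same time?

250

Vera in UTC: 09:15-14:15, 15:40-18:20 (subtract 1h to convert from UTC+1).
Pita in UTC: 08:15-12:50, 14:40-19:00 (add 2h to convert from UTC-2).
Lila in UTC: 10:20-14:45, 15:40-17:25 (add 2h to convert from UTC-2).
Xiulan in UTC: 08:00-08:35, 08:45-19:00 (subtract 1h to convert from UTC+1).
Noa in UTC: 08:25-13:05, 13:35-18:35 (subtract 1h to convert from UTC+1).
Nadia in UTC: 09:10-17:20 (subtract 1h to convert from UTC+1).
Vera ∩ Pita: 09:15-12:50, 15:40-18:20.
Vera ∩ Pita ∩ Lila: 10:20-12:50, 15:40-17:25.
Vera ∩ Pita ∩ Lila ∩ Xiulan: 10:20-12:50, 15:40-17:25.
Vera ∩ Pita ∩ Lila ∩ Xiulan ∩ Noa: 10:20-12:50, 15:40-17:25.
Vera ∩ Pita ∩ Lila ∩ Xiulan ∩ Noa ∩ Nadia: 10:20-12:50, 15:40-17:20.
Those are the intersection windows.
Summing the common windows: 150 + 100 = 250 minutes.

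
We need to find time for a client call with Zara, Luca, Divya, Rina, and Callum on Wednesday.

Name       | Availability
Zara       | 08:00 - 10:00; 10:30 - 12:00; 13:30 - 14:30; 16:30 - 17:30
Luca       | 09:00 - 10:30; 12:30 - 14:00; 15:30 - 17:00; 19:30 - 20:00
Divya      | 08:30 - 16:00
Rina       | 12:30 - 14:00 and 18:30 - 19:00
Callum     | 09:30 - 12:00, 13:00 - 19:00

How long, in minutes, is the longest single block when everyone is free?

Zara ∩ Luca: 09:00-10:00, 13:30-14:00, 16:30-17:00.
Zara ∩ Luca ∩ Divya: 09:00-10:00, 13:30-14:00.
Zara ∩ Luca ∩ Divya ∩ Rina: 13:30-14:00.
Zara ∩ Luca ∩ Divya ∩ Rina ∩ Callum: 13:30-14:00.
Those are the intersection windows.
The longest is 13:30-14:00 at 30 minutes.

30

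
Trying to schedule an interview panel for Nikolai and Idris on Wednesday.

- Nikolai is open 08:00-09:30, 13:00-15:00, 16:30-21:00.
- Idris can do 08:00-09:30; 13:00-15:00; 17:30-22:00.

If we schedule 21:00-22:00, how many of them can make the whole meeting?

1

Idris can make the full 21:00-22:00 slot — that's 1.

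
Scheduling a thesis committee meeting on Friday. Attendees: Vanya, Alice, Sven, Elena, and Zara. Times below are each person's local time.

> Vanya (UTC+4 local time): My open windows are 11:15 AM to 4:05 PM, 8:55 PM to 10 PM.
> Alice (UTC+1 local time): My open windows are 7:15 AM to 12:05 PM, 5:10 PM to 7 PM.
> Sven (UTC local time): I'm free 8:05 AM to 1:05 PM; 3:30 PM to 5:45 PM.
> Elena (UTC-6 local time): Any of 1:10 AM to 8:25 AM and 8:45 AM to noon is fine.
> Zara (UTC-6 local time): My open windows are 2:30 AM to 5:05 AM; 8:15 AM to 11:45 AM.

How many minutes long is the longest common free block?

155

Vanya in UTC: 07:15-12:05, 16:55-18:00 (subtract 4h to convert from UTC+4).
Alice in UTC: 06:15-11:05, 16:10-18:00 (subtract 1h to convert from UTC+1).
Sven in UTC: 08:05-13:05, 15:30-17:45.
Elena in UTC: 07:10-14:25, 14:45-18:00 (add 6h to convert from UTC-6).
Zara in UTC: 08:30-11:05, 14:15-17:45 (add 6h to convert from UTC-6).
Vanya ∩ Alice: 07:15-11:05, 16:55-18:00.
Vanya ∩ Alice ∩ Sven: 08:05-11:05, 16:55-17:45.
Vanya ∩ Alice ∩ Sven ∩ Elena: 08:05-11:05, 16:55-17:45.
Vanya ∩ Alice ∩ Sven ∩ Elena ∩ Zara: 08:30-11:05, 16:55-17:45.
Those are the intersection windows.
The longest is 08:30-11:05 at 155 minutes.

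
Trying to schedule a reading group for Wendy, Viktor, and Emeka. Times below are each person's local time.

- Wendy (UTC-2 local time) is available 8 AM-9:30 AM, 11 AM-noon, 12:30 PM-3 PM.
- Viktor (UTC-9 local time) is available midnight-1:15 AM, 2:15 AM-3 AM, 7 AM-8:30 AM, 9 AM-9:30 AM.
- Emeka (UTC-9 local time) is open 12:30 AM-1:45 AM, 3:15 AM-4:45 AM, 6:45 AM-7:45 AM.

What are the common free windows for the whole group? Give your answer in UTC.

Wendy in UTC: 10:00-11:30, 13:00-14:00, 14:30-17:00 (add 2h to convert from UTC-2).
Viktor in UTC: 09:00-10:15, 11:15-12:00, 16:00-17:30, 18:00-18:30 (add 9h to convert from UTC-9).
Emeka in UTC: 09:30-10:45, 12:15-13:45, 15:45-16:45 (add 9h to convert from UTC-9).
Wendy ∩ Viktor: 10:00-10:15, 11:15-11:30, 16:00-17:00.
Wendy ∩ Viktor ∩ Emeka: 10:00-10:15, 16:00-16:45.

10:00-10:15, 16:00-16:45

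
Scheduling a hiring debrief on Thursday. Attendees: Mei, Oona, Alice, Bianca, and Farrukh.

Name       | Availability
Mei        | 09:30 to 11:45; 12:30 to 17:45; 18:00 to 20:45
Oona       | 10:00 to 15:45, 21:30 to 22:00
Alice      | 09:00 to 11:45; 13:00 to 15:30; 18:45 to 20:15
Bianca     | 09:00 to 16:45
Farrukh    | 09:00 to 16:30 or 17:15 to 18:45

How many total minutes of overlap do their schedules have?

Mei ∩ Oona: 10:00-11:45, 12:30-15:45.
Mei ∩ Oona ∩ Alice: 10:00-11:45, 13:00-15:30.
Mei ∩ Oona ∩ Alice ∩ Bianca: 10:00-11:45, 13:00-15:30.
Mei ∩ Oona ∩ Alice ∩ Bianca ∩ Farrukh: 10:00-11:45, 13:00-15:30.
Those are the intersection windows.
Summing the common windows: 105 + 150 = 255 minutes.

255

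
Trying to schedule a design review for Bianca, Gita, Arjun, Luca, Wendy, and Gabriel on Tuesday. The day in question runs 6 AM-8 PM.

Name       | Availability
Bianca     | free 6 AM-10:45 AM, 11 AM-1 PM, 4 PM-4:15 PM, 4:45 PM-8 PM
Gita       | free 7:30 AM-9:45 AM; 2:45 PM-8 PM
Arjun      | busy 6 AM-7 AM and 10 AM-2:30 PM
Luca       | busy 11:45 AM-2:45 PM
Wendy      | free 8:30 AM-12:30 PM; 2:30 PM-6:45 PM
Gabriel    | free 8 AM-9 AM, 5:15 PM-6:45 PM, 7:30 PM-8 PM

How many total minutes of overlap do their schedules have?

120

Bianca free: 06:00-10:45, 11:00-13:00, 16:00-16:15, 16:45-20:00.
Gita free: 07:30-09:45, 14:45-20:00.
Arjun free: 07:00-10:00, 14:30-20:00 (invert busy blocks within the working day).
Luca free: 06:00-11:45, 14:45-20:00 (invert busy blocks within the working day).
Wendy free: 08:30-12:30, 14:30-18:45.
Gabriel free: 08:00-09:00, 17:15-18:45, 19:30-20:00.
Bianca ∩ Gita: 07:30-09:45, 16:00-16:15, 16:45-20:00.
Bianca ∩ Gita ∩ Arjun: 07:30-09:45, 16:00-16:15, 16:45-20:00.
Bianca ∩ Gita ∩ Arjun ∩ Luca: 07:30-09:45, 16:00-16:15, 16:45-20:00.
Bianca ∩ Gita ∩ Arjun ∩ Luca ∩ Wendy: 08:30-09:45, 16:00-16:15, 16:45-18:45.
Bianca ∩ Gita ∩ Arjun ∩ Luca ∩ Wendy ∩ Gabriel: 08:30-09:00, 17:15-18:45.
Those are the intersection windows.
Summing the common windows: 30 + 90 = 120 minutes.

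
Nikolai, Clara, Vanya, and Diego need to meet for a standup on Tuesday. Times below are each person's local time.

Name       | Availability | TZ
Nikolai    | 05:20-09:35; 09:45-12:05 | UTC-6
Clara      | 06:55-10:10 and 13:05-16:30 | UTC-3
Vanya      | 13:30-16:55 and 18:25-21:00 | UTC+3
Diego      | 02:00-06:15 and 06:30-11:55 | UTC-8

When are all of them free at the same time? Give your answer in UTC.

11:20-13:10, 16:05-18:00

Nikolai in UTC: 11:20-15:35, 15:45-18:05 (add 6h to convert from UTC-6).
Clara in UTC: 09:55-13:10, 16:05-19:30 (add 3h to convert from UTC-3).
Vanya in UTC: 10:30-13:55, 15:25-18:00 (subtract 3h to convert from UTC+3).
Diego in UTC: 10:00-14:15, 14:30-19:55 (add 8h to convert from UTC-8).
Nikolai ∩ Clara: 11:20-13:10, 16:05-18:05.
Nikolai ∩ Clara ∩ Vanya: 11:20-13:10, 16:05-18:00.
Nikolai ∩ Clara ∩ Vanya ∩ Diego: 11:20-13:10, 16:05-18:00.
So the common availability across everyone is 11:20-13:10, 16:05-18:00.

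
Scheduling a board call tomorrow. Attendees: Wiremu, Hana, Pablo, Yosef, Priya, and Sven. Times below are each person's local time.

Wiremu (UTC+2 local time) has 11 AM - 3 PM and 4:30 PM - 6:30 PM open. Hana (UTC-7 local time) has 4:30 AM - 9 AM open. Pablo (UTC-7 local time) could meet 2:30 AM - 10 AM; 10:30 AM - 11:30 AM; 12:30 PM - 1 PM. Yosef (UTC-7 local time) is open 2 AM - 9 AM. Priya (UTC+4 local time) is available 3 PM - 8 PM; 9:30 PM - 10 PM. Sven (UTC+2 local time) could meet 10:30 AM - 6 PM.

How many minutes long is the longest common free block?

Wiremu in UTC: 09:00-13:00, 14:30-16:30 (subtract 2h to convert from UTC+2).
Hana in UTC: 11:30-16:00 (add 7h to convert from UTC-7).
Pablo in UTC: 09:30-17:00, 17:30-18:30, 19:30-20:00 (add 7h to convert from UTC-7).
Yosef in UTC: 09:00-16:00 (add 7h to convert from UTC-7).
Priya in UTC: 11:00-16:00, 17:30-18:00 (subtract 4h to convert from UTC+4).
Sven in UTC: 08:30-16:00 (subtract 2h to convert from UTC+2).
Wiremu ∩ Hana: 11:30-13:00, 14:30-16:00.
Wiremu ∩ Hana ∩ Pablo: 11:30-13:00, 14:30-16:00.
Wiremu ∩ Hana ∩ Pablo ∩ Yosef: 11:30-13:00, 14:30-16:00.
Wiremu ∩ Hana ∩ Pablo ∩ Yosef ∩ Priya: 11:30-13:00, 14:30-16:00.
Wiremu ∩ Hana ∩ Pablo ∩ Yosef ∩ Priya ∩ Sven: 11:30-13:00, 14:30-16:00.
The longest is 11:30-13:00 at 90 minutes.

90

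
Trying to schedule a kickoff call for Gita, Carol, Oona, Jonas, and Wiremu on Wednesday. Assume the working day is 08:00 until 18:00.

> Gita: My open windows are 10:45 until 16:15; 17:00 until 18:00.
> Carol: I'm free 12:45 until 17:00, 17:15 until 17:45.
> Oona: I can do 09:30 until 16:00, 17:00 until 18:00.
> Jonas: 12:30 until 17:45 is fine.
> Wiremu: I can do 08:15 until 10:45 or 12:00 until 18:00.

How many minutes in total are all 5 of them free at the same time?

225

Gita ∩ Carol: 12:45-16:15, 17:15-17:45.
Gita ∩ Carol ∩ Oona: 12:45-16:00, 17:15-17:45.
Gita ∩ Carol ∩ Oona ∩ Jonas: 12:45-16:00, 17:15-17:45.
Gita ∩ Carol ∩ Oona ∩ Jonas ∩ Wiremu: 12:45-16:00, 17:15-17:45.
Summing the common windows: 195 + 30 = 225 minutes.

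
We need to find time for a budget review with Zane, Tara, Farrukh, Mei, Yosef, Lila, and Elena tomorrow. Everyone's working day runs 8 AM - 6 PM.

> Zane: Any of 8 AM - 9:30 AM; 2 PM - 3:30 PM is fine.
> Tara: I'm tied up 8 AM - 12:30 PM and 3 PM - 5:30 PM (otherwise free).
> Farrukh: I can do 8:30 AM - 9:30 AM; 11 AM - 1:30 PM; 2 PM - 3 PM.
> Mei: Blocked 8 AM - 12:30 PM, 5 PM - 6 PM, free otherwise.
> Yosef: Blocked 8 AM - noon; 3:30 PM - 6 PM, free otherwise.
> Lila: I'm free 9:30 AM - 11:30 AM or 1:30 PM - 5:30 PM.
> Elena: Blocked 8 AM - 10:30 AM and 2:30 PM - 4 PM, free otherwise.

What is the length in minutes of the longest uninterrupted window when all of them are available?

30

Zane free: 08:00-09:30, 14:00-15:30.
Tara free: 12:30-15:00, 17:30-18:00 (invert busy blocks within the working day).
Farrukh free: 08:30-09:30, 11:00-13:30, 14:00-15:00.
Mei free: 12:30-17:00 (invert busy blocks within the working day).
Yosef free: 12:00-15:30 (invert busy blocks within the working day).
Lila free: 09:30-11:30, 13:30-17:30.
Elena free: 10:30-14:30, 16:00-18:00 (invert busy blocks within the working day).
Zane ∩ Tara: 14:00-15:00.
Zane ∩ Tara ∩ Farrukh: 14:00-15:00.
Zane ∩ Tara ∩ Farrukh ∩ Mei: 14:00-15:00.
Zane ∩ Tara ∩ Farrukh ∩ Mei ∩ Yosef: 14:00-15:00.
Zane ∩ Tara ∩ Farrukh ∩ Mei ∩ Yosef ∩ Lila: 14:00-15:00.
Zane ∩ Tara ∩ Farrukh ∩ Mei ∩ Yosef ∩ Lila ∩ Elena: 14:00-14:30.
The longest is 14:00-14:30 at 30 minutes.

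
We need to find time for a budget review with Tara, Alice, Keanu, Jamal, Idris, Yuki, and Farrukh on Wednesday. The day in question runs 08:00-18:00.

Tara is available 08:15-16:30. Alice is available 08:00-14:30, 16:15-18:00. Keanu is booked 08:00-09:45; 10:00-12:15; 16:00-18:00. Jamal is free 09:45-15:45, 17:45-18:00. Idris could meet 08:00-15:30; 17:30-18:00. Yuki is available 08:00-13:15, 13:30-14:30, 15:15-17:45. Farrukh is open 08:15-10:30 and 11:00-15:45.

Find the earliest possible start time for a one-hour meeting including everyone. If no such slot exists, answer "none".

Tara free: 08:15-16:30.
Alice free: 08:00-14:30, 16:15-18:00.
Keanu free: 09:45-10:00, 12:15-16:00 (invert busy blocks within the working day).
Jamal free: 09:45-15:45, 17:45-18:00.
Idris free: 08:00-15:30, 17:30-18:00.
Yuki free: 08:00-13:15, 13:30-14:30, 15:15-17:45.
Farrukh free: 08:15-10:30, 11:00-15:45.
Tara ∩ Alice: 08:15-14:30, 16:15-16:30.
Tara ∩ Alice ∩ Keanu: 09:45-10:00, 12:15-14:30.
Tara ∩ Alice ∩ Keanu ∩ Jamal: 09:45-10:00, 12:15-14:30.
Tara ∩ Alice ∩ Keanu ∩ Jamal ∩ Idris: 09:45-10:00, 12:15-14:30.
Tara ∩ Alice ∩ Keanu ∩ Jamal ∩ Idris ∩ Yuki: 09:45-10:00, 12:15-13:15, 13:30-14:30.
Tara ∩ Alice ∩ Keanu ∩ Jamal ∩ Idris ∩ Yuki ∩ Farrukh: 09:45-10:00, 12:15-13:15, 13:30-14:30.
The first common window of at least 60 minutes is 12:15-13:15, so the earliest start is 12:15.

12:15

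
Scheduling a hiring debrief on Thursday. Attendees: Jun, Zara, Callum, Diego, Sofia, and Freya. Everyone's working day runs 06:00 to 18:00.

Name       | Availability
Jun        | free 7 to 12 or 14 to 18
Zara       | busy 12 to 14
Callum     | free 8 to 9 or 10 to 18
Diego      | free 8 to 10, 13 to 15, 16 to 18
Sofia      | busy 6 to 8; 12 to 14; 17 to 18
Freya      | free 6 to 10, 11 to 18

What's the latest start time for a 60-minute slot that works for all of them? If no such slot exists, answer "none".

Jun free: 07:00-12:00, 14:00-18:00.
Zara free: 06:00-12:00, 14:00-18:00 (invert busy blocks within the working day).
Callum free: 08:00-09:00, 10:00-18:00.
Diego free: 08:00-10:00, 13:00-15:00, 16:00-18:00.
Sofia free: 08:00-12:00, 14:00-17:00 (invert busy blocks within the working day).
Freya free: 06:00-10:00, 11:00-18:00.
Jun ∩ Zara: 07:00-12:00, 14:00-18:00.
Jun ∩ Zara ∩ Callum: 08:00-09:00, 10:00-12:00, 14:00-18:00.
Jun ∩ Zara ∩ Callum ∩ Diego: 08:00-09:00, 14:00-15:00, 16:00-18:00.
Jun ∩ Zara ∩ Callum ∩ Diego ∩ Sofia: 08:00-09:00, 14:00-15:00, 16:00-17:00.
Jun ∩ Zara ∩ Callum ∩ Diego ∩ Sofia ∩ Freya: 08:00-09:00, 14:00-15:00, 16:00-17:00.
Those are the intersection windows.
The last common window of at least 60 minutes is 16:00-17:00; a 60-minute meeting can start as late as 16:00 and still end by 17:00.

16:00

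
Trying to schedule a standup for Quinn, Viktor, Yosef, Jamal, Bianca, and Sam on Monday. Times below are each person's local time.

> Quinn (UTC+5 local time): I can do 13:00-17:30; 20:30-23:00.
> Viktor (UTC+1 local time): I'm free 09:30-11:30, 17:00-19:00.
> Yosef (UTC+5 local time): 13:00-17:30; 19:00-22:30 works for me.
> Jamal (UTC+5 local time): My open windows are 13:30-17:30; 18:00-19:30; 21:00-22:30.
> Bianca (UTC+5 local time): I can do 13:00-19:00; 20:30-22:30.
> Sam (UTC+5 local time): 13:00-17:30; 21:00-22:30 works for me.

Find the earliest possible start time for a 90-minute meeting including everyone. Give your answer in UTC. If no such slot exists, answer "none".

Quinn in UTC: 08:00-12:30, 15:30-18:00 (subtract 5h to convert from UTC+5).
Viktor in UTC: 08:30-10:30, 16:00-18:00 (subtract 1h to convert from UTC+1).
Yosef in UTC: 08:00-12:30, 14:00-17:30 (subtract 5h to convert from UTC+5).
Jamal in UTC: 08:30-12:30, 13:00-14:30, 16:00-17:30 (subtract 5h to convert from UTC+5).
Bianca in UTC: 08:00-14:00, 15:30-17:30 (subtract 5h to convert from UTC+5).
Sam in UTC: 08:00-12:30, 16:00-17:30 (subtract 5h to convert from UTC+5).
Quinn ∩ Viktor: 08:30-10:30, 16:00-18:00.
Quinn ∩ Viktor ∩ Yosef: 08:30-10:30, 16:00-17:30.
Quinn ∩ Viktor ∩ Yosef ∩ Jamal: 08:30-10:30, 16:00-17:30.
Quinn ∩ Viktor ∩ Yosef ∩ Jamal ∩ Bianca: 08:30-10:30, 16:00-17:30.
Quinn ∩ Viktor ∩ Yosef ∩ Jamal ∩ Bianca ∩ Sam: 08:30-10:30, 16:00-17:30.
Those are the intersection windows.
The first common window of at least 90 minutes is 08:30-10:30, so the earliest start is 08:30.

08:30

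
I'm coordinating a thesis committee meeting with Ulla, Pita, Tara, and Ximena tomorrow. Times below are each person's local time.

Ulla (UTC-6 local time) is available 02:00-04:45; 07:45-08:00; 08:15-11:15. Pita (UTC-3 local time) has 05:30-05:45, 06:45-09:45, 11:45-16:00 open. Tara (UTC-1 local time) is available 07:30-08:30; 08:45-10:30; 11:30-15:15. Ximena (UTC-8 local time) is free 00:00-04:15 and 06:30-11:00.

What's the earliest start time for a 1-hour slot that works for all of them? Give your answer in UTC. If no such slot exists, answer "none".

Ulla in UTC: 08:00-10:45, 13:45-14:00, 14:15-17:15 (add 6h to convert from UTC-6).
Pita in UTC: 08:30-08:45, 09:45-12:45, 14:45-19:00 (add 3h to convert from UTC-3).
Tara in UTC: 08:30-09:30, 09:45-11:30, 12:30-16:15 (add 1h to convert from UTC-1).
Ximena in UTC: 08:00-12:15, 14:30-19:00 (add 8h to convert from UTC-8).
Ulla ∩ Pita: 08:30-08:45, 09:45-10:45, 14:45-17:15.
Ulla ∩ Pita ∩ Tara: 08:30-08:45, 09:45-10:45, 14:45-16:15.
Ulla ∩ Pita ∩ Tara ∩ Ximena: 08:30-08:45, 09:45-10:45, 14:45-16:15.
So the common availability across everyone is 08:30-08:45, 09:45-10:45, 14:45-16:15.
The first common window of at least 60 minutes is 09:45-10:45, so the earliest start is 09:45.

09:45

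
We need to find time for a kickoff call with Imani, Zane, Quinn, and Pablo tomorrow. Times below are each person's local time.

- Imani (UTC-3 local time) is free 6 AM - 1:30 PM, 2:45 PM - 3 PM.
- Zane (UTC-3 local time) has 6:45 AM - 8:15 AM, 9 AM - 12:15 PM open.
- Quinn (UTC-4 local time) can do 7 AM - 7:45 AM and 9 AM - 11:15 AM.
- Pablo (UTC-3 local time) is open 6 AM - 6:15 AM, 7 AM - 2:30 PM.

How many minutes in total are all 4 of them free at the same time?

Imani in UTC: 09:00-16:30, 17:45-18:00 (add 3h to convert from UTC-3).
Zane in UTC: 09:45-11:15, 12:00-15:15 (add 3h to convert from UTC-3).
Quinn in UTC: 11:00-11:45, 13:00-15:15 (add 4h to convert from UTC-4).
Pablo in UTC: 09:00-09:15, 10:00-17:30 (add 3h to convert from UTC-3).
Imani ∩ Zane: 09:45-11:15, 12:00-15:15.
Imani ∩ Zane ∩ Quinn: 11:00-11:15, 13:00-15:15.
Imani ∩ Zane ∩ Quinn ∩ Pablo: 11:00-11:15, 13:00-15:15.
Summing the common windows: 15 + 135 = 150 minutes.

150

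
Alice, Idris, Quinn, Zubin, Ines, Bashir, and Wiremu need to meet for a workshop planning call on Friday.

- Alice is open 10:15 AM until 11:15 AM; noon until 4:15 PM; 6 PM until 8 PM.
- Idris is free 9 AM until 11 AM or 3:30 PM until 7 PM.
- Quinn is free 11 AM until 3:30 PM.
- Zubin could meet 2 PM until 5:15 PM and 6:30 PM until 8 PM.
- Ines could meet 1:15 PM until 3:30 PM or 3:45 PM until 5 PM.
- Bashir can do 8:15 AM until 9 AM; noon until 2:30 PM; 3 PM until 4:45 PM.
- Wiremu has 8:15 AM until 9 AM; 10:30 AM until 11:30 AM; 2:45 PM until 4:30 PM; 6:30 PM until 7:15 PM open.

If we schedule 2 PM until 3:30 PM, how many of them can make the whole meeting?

Alice, Quinn, Zubin, and Ines can make the full 14:00-15:30 slot — that's 4.

4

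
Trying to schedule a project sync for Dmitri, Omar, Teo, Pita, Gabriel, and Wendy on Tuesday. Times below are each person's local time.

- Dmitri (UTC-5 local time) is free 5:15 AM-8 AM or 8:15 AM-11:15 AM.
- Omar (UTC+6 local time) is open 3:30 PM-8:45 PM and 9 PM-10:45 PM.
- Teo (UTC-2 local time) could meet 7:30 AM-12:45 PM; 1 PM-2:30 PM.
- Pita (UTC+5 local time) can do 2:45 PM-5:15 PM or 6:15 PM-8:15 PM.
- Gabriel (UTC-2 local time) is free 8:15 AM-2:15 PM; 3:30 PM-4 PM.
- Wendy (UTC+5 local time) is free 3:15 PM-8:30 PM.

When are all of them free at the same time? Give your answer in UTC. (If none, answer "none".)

Dmitri in UTC: 10:15-13:00, 13:15-16:15 (add 5h to convert from UTC-5).
Omar in UTC: 09:30-14:45, 15:00-16:45 (subtract 6h to convert from UTC+6).
Teo in UTC: 09:30-14:45, 15:00-16:30 (add 2h to convert from UTC-2).
Pita in UTC: 09:45-12:15, 13:15-15:15 (subtract 5h to convert from UTC+5).
Gabriel in UTC: 10:15-16:15, 17:30-18:00 (add 2h to convert from UTC-2).
Wendy in UTC: 10:15-15:30 (subtract 5h to convert from UTC+5).
Dmitri ∩ Omar: 10:15-13:00, 13:15-14:45, 15:00-16:15.
Dmitri ∩ Omar ∩ Teo: 10:15-13:00, 13:15-14:45, 15:00-16:15.
Dmitri ∩ Omar ∩ Teo ∩ Pita: 10:15-12:15, 13:15-14:45, 15:00-15:15.
Dmitri ∩ Omar ∩ Teo ∩ Pita ∩ Gabriel: 10:15-12:15, 13:15-14:45, 15:00-15:15.
Dmitri ∩ Omar ∩ Teo ∩ Pita ∩ Gabriel ∩ Wendy: 10:15-12:15, 13:15-14:45, 15:00-15:15.

10:15-12:15, 13:15-14:45, 15:00-15:15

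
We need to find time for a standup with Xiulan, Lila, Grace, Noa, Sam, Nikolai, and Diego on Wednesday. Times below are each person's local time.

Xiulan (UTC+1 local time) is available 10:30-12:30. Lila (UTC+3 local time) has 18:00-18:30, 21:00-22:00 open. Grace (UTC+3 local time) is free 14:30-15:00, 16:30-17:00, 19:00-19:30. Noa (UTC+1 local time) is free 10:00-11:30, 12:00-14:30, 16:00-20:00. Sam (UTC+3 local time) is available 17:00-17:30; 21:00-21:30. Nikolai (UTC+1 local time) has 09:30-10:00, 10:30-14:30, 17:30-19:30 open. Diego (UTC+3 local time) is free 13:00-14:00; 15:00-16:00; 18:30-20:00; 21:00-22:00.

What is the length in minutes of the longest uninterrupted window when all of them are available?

Xiulan in UTC: 09:30-11:30 (subtract 1h to convert from UTC+1).
Lila in UTC: 15:00-15:30, 18:00-19:00 (subtract 3h to convert from UTC+3).
Grace in UTC: 11:30-12:00, 13:30-14:00, 16:00-16:30 (subtract 3h to convert from UTC+3).
Noa in UTC: 09:00-10:30, 11:00-13:30, 15:00-19:00 (subtract 1h to convert from UTC+1).
Sam in UTC: 14:00-14:30, 18:00-18:30 (subtract 3h to convert from UTC+3).
Nikolai in UTC: 08:30-09:00, 09:30-13:30, 16:30-18:30 (subtract 1h to convert from UTC+1).
Diego in UTC: 10:00-11:00, 12:00-13:00, 15:30-17:00, 18:00-19:00 (subtract 3h to convert from UTC+3).
Xiulan ∩ Lila: ∅.
Xiulan ∩ Lila ∩ Grace: ∅.
Xiulan ∩ Lila ∩ Grace ∩ Noa: ∅.
Xiulan ∩ Lila ∩ Grace ∩ Noa ∩ Sam: ∅.
Xiulan ∩ Lila ∩ Grace ∩ Noa ∩ Sam ∩ Nikolai: ∅.
Xiulan ∩ Lila ∩ Grace ∩ Noa ∩ Sam ∩ Nikolai ∩ Diego: ∅.
There is no time when everyone is free.
No common window exists, so the longest block is 0 minutes.

0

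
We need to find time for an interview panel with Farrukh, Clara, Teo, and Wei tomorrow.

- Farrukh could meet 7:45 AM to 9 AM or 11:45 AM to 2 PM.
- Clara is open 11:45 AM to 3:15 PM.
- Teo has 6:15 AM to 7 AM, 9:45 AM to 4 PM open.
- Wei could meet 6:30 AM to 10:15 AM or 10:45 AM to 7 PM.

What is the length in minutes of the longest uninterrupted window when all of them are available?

135

Farrukh ∩ Clara: 11:45-14:00.
Farrukh ∩ Clara ∩ Teo: 11:45-14:00.
Farrukh ∩ Clara ∩ Teo ∩ Wei: 11:45-14:00.
Those are the intersection windows.
The longest is 11:45-14:00 at 135 minutes.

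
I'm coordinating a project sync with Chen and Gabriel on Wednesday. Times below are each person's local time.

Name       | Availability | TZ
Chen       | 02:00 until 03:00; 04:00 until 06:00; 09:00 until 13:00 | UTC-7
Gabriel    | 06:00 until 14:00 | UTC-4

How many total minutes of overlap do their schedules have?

Chen in UTC: 09:00-10:00, 11:00-13:00, 16:00-20:00 (add 7h to convert from UTC-7).
Gabriel in UTC: 10:00-18:00 (add 4h to convert from UTC-4).
Chen ∩ Gabriel: 11:00-13:00, 16:00-18:00.
So the common availability across everyone is 11:00-13:00, 16:00-18:00.
Summing the common windows: 120 + 120 = 240 minutes.

240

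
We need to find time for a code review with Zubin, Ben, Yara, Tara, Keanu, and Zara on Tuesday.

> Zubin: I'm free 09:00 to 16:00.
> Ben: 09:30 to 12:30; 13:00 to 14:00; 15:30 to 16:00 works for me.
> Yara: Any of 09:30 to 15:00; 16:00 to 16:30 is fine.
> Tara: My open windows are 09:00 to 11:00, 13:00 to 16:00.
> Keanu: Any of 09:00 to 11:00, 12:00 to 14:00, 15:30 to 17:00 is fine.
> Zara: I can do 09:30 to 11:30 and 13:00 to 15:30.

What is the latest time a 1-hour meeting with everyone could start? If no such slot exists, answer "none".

13:00

Zubin ∩ Ben: 09:30-12:30, 13:00-14:00, 15:30-16:00.
Zubin ∩ Ben ∩ Yara: 09:30-12:30, 13:00-14:00.
Zubin ∩ Ben ∩ Yara ∩ Tara: 09:30-11:00, 13:00-14:00.
Zubin ∩ Ben ∩ Yara ∩ Tara ∩ Keanu: 09:30-11:00, 13:00-14:00.
Zubin ∩ Ben ∩ Yara ∩ Tara ∩ Keanu ∩ Zara: 09:30-11:00, 13:00-14:00.
The last common window of at least 60 minutes is 13:00-14:00; a 60-minute meeting can start as late as 13:00 and still end by 14:00.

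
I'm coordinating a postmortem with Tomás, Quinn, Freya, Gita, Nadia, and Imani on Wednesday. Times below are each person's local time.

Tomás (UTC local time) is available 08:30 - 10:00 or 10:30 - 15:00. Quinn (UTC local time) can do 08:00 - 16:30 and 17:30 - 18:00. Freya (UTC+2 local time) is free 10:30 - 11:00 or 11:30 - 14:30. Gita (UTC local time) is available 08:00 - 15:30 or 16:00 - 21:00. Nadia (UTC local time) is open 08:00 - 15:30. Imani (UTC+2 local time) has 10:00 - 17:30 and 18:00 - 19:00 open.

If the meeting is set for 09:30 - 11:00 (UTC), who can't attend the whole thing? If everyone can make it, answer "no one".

Tomás

Tomás in UTC: 08:30-10:00, 10:30-15:00.
Quinn in UTC: 08:00-16:30, 17:30-18:00.
Freya in UTC: 08:30-09:00, 09:30-12:30 (subtract 2h to convert from UTC+2).
Gita in UTC: 08:00-15:30, 16:00-21:00.
Nadia in UTC: 08:00-15:30.
Imani in UTC: 08:00-15:30, 16:00-17:00 (subtract 2h to convert from UTC+2).
Tomás: not fully free for 09:30-11:00. Quinn: free for 09:30-11:00. Freya: free for 09:30-11:00. Gita: free for 09:30-11:00. Nadia: free for 09:30-11:00. Imani: free for 09:30-11:00.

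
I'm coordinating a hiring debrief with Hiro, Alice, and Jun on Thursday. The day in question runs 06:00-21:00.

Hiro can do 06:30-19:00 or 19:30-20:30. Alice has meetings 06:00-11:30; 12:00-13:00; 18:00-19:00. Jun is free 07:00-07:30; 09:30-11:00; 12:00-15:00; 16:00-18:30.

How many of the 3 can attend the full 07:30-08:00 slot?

1

Hiro free: 06:30-19:00, 19:30-20:30.
Alice free: 11:30-12:00, 13:00-18:00, 19:00-21:00 (invert busy blocks within the working day).
Jun free: 07:00-07:30, 09:30-11:00, 12:00-15:00, 16:00-18:30.
Hiro can make the full 07:30-08:00 slot — that's 1.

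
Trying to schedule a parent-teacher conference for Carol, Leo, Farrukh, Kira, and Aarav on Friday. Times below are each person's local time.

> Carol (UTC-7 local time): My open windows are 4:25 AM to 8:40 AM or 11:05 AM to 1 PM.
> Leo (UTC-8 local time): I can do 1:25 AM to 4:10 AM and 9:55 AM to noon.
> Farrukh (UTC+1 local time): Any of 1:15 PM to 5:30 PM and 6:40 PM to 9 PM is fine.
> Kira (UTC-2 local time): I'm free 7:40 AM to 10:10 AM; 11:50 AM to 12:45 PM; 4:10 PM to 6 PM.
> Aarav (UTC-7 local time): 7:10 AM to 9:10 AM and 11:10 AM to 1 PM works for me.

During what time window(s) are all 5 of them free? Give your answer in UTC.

Carol in UTC: 11:25-15:40, 18:05-20:00 (add 7h to convert from UTC-7).
Leo in UTC: 09:25-12:10, 17:55-20:00 (add 8h to convert from UTC-8).
Farrukh in UTC: 12:15-16:30, 17:40-20:00 (subtract 1h to convert from UTC+1).
Kira in UTC: 09:40-12:10, 13:50-14:45, 18:10-20:00 (add 2h to convert from UTC-2).
Aarav in UTC: 14:10-16:10, 18:10-20:00 (add 7h to convert from UTC-7).
Carol ∩ Leo: 11:25-12:10, 18:05-20:00.
Carol ∩ Leo ∩ Farrukh: 18:05-20:00.
Carol ∩ Leo ∩ Farrukh ∩ Kira: 18:10-20:00.
Carol ∩ Leo ∩ Farrukh ∩ Kira ∩ Aarav: 18:10-20:00.

18:10-20:00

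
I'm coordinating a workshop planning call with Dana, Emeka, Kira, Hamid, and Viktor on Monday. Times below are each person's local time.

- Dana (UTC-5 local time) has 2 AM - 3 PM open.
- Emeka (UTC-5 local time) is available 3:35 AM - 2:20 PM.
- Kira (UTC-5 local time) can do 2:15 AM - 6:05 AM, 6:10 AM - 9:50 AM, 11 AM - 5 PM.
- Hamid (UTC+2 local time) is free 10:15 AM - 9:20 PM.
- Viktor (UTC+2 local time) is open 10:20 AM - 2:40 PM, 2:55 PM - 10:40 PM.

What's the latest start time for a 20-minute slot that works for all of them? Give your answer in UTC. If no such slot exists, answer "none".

19:00

Dana in UTC: 07:00-20:00 (add 5h to convert from UTC-5).
Emeka in UTC: 08:35-19:20 (add 5h to convert from UTC-5).
Kira in UTC: 07:15-11:05, 11:10-14:50, 16:00-22:00 (add 5h to convert from UTC-5).
Hamid in UTC: 08:15-19:20 (subtract 2h to convert from UTC+2).
Viktor in UTC: 08:20-12:40, 12:55-20:40 (subtract 2h to convert from UTC+2).
Dana ∩ Emeka: 08:35-19:20.
Dana ∩ Emeka ∩ Kira: 08:35-11:05, 11:10-14:50, 16:00-19:20.
Dana ∩ Emeka ∩ Kira ∩ Hamid: 08:35-11:05, 11:10-14:50, 16:00-19:20.
Dana ∩ Emeka ∩ Kira ∩ Hamid ∩ Viktor: 08:35-11:05, 11:10-12:40, 12:55-14:50, 16:00-19:20.
The last common window of at least 20 minutes is 16:00-19:20; a 20-minute meeting can start as late as 19:00 and still end by 19:20.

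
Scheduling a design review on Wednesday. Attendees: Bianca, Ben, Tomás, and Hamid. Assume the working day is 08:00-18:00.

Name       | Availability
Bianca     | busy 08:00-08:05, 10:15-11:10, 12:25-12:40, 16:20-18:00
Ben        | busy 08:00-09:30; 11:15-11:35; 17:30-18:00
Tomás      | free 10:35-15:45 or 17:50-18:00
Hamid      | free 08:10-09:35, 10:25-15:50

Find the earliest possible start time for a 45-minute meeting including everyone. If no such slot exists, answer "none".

Bianca free: 08:05-10:15, 11:10-12:25, 12:40-16:20 (invert busy blocks within the working day).
Ben free: 09:30-11:15, 11:35-17:30 (invert busy blocks within the working day).
Tomás free: 10:35-15:45, 17:50-18:00.
Hamid free: 08:10-09:35, 10:25-15:50.
Bianca ∩ Ben: 09:30-10:15, 11:10-11:15, 11:35-12:25, 12:40-16:20.
Bianca ∩ Ben ∩ Tomás: 11:10-11:15, 11:35-12:25, 12:40-15:45.
Bianca ∩ Ben ∩ Tomás ∩ Hamid: 11:10-11:15, 11:35-12:25, 12:40-15:45.
The first common window of at least 45 minutes is 11:35-12:25, so the earliest start is 11:35.

11:35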